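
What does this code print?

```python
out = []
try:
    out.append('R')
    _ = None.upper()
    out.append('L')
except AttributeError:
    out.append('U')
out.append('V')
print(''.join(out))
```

Execution trace: 'R' (try body) → 'U' (except AttributeError) → 'V' (after the try/except). Output: RUV

Answer: RUV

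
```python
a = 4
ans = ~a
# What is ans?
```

Trace:
`a = 4` → a = 4
`ans = ~a` → ans = -5
So ans = -5

Answer: -5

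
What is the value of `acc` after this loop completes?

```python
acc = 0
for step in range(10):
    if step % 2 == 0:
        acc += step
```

Sum of even numbers 0 to 9
`acc` takes the values: 0 → 2 → 6 → 12 → 20

Answer: 20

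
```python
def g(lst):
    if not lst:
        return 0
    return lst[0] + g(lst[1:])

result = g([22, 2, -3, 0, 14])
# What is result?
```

22 + 2 + (-3) + 0 + 14 + 0 = 35

Answer: 35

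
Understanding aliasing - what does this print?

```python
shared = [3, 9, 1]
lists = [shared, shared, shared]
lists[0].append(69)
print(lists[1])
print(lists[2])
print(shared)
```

Key concept: list of same reference.
Step by step:
`shared = [3, 9, 1]` → shared = [3, 9, 1]
`lists = [shared, shared, shared]` → lists = [[3, 9, 1], [3, 9, 1], [3, 9, 1]]
`lists[0].append(69)` → shared = [3, 9, 1, 69]; lists = [[3, 9, 1, 69], [3, 9, 1, 69], [3, 9, 1, 69]]
`print(lists[1])` → prints [3, 9, 1, 69]
`print(lists[2])` → prints [3, 9, 1, 69]
`print(shared)` → prints [3, 9, 1, 69]

Answer:
[3, 9, 1, 69]
[3, 9, 1, 69]
[3, 9, 1, 69]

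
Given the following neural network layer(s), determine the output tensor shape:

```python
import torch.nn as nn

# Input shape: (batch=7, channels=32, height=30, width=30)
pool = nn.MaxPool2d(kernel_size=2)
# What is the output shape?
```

Input: (7, 32, 30, 30) -> Output: (7, 32, 15, 15)

Answer: (7, 32, 15, 15)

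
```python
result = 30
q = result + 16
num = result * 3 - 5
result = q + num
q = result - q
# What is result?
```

Trace:
`result = 30` → result = 30
`q = result + 16` → q = 46
`num = result * 3 - 5` → num = 85
`result = q + num` → result = 131
`q = result - q` → q = 85
So result = 131

Answer: 131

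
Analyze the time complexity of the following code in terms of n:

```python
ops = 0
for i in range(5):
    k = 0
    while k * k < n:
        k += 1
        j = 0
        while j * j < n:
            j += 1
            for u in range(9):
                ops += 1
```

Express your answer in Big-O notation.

Each loop level contributes: 1 × √n × √n × 1. Multiplying the contributions gives O(n).

Answer: O(n)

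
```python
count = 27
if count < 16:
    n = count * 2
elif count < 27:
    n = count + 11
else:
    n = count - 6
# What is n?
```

Trace:
`count = 27` → count = 27
`if count < 16: ...` → count < 16 is False, count < 27 is False, take else branch → n = 21
So n = 21

Answer: 21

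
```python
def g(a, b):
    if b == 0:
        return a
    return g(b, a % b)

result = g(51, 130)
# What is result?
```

g(51, 130) -> g(130, 51) -> g(51, 28) -> g(28, 23) -> g(23, 5) -> g(5, 3) -> g(3, 2) -> g(2, 1) -> g(1, 0) -> 1

Answer: 1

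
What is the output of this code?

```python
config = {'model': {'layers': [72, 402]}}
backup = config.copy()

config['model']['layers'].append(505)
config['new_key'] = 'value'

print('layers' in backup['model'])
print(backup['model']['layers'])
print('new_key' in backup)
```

Key concept: shallow copy gotcha with nested dict.
Step by step:
`config = {'model': {'layers': [72, 402]}}` → config = {'model': {'layers': [72, 402]}}
`backup = config.copy()` → backup = {'model': {'layers': [72, 402]}}
`config['model']['layers'].append(505)` → config = {'model': {'layers': [72, 402, 505]}}; backup = {'model': {'layers': [72, 402, 505]}}
`config['new_key'] = 'value'` → config = {'model': {'layers': [72, 402, 505]}, 'new_key': 'value'}
`print('layers' in backup['model'])` → prints True
`print(backup['model']['layers'])` → prints [72, 402, 505]
`print('new_key' in backup)` → prints False

Answer:
True
[72, 402, 505]
False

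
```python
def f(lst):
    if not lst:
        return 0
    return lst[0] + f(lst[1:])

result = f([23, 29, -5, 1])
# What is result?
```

23 + 29 + (-5) + 1 + 0 = 48

Answer: 48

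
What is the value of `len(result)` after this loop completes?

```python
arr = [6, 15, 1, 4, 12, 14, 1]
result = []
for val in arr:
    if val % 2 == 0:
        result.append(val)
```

Count even numbers in [6, 15, 1, 4, 12, 14, 1]
`result` takes the values: [] → [6] → [6, 4] → [6, 4, 12] → [6, 4, 12, 14]
So `len(result)` = 4

Answer: 4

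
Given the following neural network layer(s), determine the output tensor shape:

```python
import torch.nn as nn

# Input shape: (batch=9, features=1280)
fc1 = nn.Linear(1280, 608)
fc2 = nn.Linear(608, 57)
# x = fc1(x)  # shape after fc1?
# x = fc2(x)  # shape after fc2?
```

Input: (9, 1280) -> after fc1: (9, 608) -> Output: (9, 57)

Answer: (9, 57)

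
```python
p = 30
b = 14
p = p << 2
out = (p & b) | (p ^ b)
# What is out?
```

Trace:
`p = 30` → p = 30
`b = 14` → b = 14
`p = p << 2` → p = 120
`out = (p & b) | (p ^ b)` → out = 126
So out = 126

Answer: 126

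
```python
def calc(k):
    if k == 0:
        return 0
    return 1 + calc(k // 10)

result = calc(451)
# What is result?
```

Count of digits of 451: 3

Answer: 3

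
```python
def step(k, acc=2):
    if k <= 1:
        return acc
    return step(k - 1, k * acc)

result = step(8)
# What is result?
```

Accumulator trace (n, acc): (8, 2) -> (7, 16) -> (6, 112) -> (5, 672) -> (4, 3360) -> (3, 13440) -> (2, 40320) -> (1, 80640) -> return 80640

Answer: 80640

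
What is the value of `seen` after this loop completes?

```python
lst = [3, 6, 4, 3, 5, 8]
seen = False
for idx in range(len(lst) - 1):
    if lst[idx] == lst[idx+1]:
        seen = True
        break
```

Check consecutive duplicates in [3, 6, 4, 3, 5, 8]
`seen` takes the values: False

Answer: False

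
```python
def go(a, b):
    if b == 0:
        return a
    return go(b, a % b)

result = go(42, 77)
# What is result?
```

go(42, 77) -> go(77, 42) -> go(42, 35) -> go(35, 7) -> go(7, 0) -> 7

Answer: 7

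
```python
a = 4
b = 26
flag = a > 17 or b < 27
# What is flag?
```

Trace:
`a = 4` → a = 4
`b = 26` → b = 26
`flag = a > 17 or b < 27` → flag = True
So flag = True

Answer: True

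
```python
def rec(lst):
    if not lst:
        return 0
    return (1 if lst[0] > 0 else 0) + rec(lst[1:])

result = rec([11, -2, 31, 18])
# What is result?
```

Count of positive elements in [11, -2, 31, 18] = 3

Answer: 3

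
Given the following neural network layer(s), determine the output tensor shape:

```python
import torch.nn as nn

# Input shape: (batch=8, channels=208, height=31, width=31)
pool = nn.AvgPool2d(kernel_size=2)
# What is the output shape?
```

Input: (8, 208, 31, 31) -> Output: (8, 208, 15, 15)

Answer: (8, 208, 15, 15)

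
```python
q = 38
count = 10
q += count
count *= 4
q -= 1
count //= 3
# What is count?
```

Trace:
`q = 38` → q = 38
`count = 10` → count = 10
`q += count` → q = 48
`count *= 4` → count = 40
`q -= 1` → q = 47
`count //= 3` → count = 13
So count = 13

Answer: 13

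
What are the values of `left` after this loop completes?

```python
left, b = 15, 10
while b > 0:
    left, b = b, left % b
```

GCD of 15 and 10
`left` takes the values: 15 → 10 → 5

Answer: 5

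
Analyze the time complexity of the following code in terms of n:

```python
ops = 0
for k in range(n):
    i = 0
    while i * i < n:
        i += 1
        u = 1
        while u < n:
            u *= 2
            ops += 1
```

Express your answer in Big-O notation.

Each loop level contributes: n × √n × log n. Multiplying the contributions gives O(n√n log n).

Answer: O(n√n log n)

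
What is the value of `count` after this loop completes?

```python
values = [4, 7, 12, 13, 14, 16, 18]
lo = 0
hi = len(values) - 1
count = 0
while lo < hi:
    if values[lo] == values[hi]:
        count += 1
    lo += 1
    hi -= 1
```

Count matching pairs from ends
`count` takes the values: 0

Answer: 0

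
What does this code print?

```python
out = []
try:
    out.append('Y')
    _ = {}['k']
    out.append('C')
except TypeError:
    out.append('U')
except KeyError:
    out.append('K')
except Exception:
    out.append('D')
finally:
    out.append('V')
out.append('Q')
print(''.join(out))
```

Execution trace: 'Y' (try body) → 'K' (except KeyError) → 'V' (finally) → 'Q' (after the try/except). Output: YKVQ

Answer: YKVQ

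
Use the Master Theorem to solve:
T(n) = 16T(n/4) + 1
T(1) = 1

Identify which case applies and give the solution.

a=16, b=4, f(n)=1. log_4(16) = 2. Since c=0 < 2, Case 1 applies: T(n) = Θ(n^log_b(a)) = O(n^2).

Answer: O(n^2) - Case 1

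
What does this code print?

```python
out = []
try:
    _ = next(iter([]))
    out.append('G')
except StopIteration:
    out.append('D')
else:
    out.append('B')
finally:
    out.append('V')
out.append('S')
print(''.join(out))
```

Execution trace: 'D' (except StopIteration) → 'V' (finally) → 'S' (after the try/except). Output: DVS

Answer: DVS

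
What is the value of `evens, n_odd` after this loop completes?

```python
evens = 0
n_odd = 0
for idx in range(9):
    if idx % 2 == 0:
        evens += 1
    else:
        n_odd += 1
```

Count evens and odds in range(9)
`evens, n_odd` takes the values: (0, 0) → (1, 0) → (1, 1) → (2, 1) → (2, 2) → (3, 2) → (3, 3) → (4, 3) → (4, 4) → (5, 4)

Answer: 5, 4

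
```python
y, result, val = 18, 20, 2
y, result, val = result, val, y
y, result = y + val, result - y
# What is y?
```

Trace:
`y, result, val = 18, 20, 2` → y = 18; result = 20; val = 2
`y, result, val = result, val, y` → y = 20; result = 2; val = 18
`y, result = y + val, result - y` → y = 38; result = -18
So y = 38

Answer: 38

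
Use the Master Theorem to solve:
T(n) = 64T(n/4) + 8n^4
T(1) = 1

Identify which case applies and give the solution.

a=64, b=4, f(n)=8n^4. log_4(64) = 3. Since c=4 > 3 and the regularity condition holds (64(n/4)^4 = (64/4^4)n^4 with 64/4^4 < 1), Case 3 applies: T(n) = Θ(f(n)) = O(n^4).

Answer: O(n^4) - Case 3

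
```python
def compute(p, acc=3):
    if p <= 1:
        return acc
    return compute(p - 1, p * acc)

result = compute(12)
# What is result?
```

Accumulator trace (n, acc): (12, 3) -> (11, 36) -> (10, 396) -> (9, 3960) -> (8, 35640) -> (7, 285120) -> (6, 1995840) -> (5, 11975040) -> (4, 59875200) -> (3, 239500800) -> (2, 718502400) -> (1, 1437004800) -> return 1437004800

Answer: 1437004800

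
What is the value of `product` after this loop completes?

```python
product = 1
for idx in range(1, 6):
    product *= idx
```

5! = 120
`product` takes the values: 1 → 2 → 6 → 24 → 120

Answer: 120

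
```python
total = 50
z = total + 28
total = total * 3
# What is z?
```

Trace:
`total = 50` → total = 50
`z = total + 28` → z = 78
`total = total * 3` → total = 150
So z = 78

Answer: 78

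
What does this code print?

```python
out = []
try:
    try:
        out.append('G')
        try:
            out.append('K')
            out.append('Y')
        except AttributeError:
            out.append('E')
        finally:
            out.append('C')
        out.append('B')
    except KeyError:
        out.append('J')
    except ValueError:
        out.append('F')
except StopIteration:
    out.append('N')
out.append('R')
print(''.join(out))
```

Execution trace: 'G' (try body) → 'K' (inner try body) → 'Y' (inner try body, no exception) → 'C' (inner finally) → 'B' (try body, no exception) → 'R' (after the try/except). Output: GKYCBR

Answer: GKYCBR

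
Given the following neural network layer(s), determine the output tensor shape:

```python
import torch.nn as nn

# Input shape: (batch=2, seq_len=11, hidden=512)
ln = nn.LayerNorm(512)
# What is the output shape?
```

Input: (2, 11, 512) -> Output: (2, 11, 512)

Answer: (2, 11, 512)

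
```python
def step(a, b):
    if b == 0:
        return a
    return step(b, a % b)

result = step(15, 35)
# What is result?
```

step(15, 35) -> step(35, 15) -> step(15, 5) -> step(5, 0) -> 5

Answer: 5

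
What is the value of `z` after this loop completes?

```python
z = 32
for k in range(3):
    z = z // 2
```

Halve 3 times: 32 // 2^3 = 4
`z` takes the values: 32 → 16 → 8 → 4

Answer: 4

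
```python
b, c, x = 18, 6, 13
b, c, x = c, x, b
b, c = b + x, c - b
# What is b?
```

Trace:
`b, c, x = 18, 6, 13` → b = 18; c = 6; x = 13
`b, c, x = c, x, b` → b = 6; c = 13; x = 18
`b, c = b + x, c - b` → b = 24; c = 7
So b = 24

Answer: 24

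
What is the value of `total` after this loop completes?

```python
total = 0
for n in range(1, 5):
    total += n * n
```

Sum of squares 1² to 4² = 30
`total` takes the values: 0 → 1 → 5 → 14 → 30

Answer: 30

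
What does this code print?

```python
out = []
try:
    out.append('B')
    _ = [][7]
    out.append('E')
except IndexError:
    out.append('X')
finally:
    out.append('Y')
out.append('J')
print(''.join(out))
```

Execution trace: 'B' (try body) → 'X' (except IndexError) → 'Y' (finally) → 'J' (after the try/except). Output: BXYJ

Answer: BXYJ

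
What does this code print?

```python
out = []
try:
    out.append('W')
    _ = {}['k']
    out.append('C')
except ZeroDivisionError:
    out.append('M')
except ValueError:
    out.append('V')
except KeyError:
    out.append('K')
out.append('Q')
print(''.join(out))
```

Execution trace: 'W' (try body) → 'K' (except KeyError) → 'Q' (after the try/except). Output: WKQ

Answer: WKQ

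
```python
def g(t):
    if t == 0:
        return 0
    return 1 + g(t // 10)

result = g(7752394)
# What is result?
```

Count of digits of 7752394: 7

Answer: 7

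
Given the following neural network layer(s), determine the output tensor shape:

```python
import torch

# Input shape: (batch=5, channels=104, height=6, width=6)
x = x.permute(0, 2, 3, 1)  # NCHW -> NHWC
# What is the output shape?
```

Input: (5, 104, 6, 6) -> Output: (5, 6, 6, 104)

Answer: (5, 6, 6, 104)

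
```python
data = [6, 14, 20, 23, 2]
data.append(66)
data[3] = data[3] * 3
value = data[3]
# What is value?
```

Trace:
`data = [6, 14, 20, 23, 2]` → data = [6, 14, 20, 23, 2]
`data.append(66)` → data = [6, 14, 20, 23, 2, 66]
`data[3] = data[3] * 3` → data = [6, 14, 20, 69, 2, 66]
`value = data[3]` → value = 69
So value = 69

Answer: 69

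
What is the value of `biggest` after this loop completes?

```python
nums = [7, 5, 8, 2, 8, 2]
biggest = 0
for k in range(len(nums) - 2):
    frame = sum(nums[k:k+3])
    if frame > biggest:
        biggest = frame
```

Max sum of 3-element window in [7, 5, 8, 2, 8, 2]
`biggest` takes the values: 0 → 20

Answer: 20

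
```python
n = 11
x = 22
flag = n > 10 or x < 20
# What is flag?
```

Trace:
`n = 11` → n = 11
`x = 22` → x = 22
`flag = n > 10 or x < 20` → flag = True
So flag = True

Answer: True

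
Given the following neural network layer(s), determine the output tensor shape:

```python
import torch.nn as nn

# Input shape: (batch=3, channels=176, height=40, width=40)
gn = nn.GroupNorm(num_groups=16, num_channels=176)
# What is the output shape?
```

Input: (3, 176, 40, 40) -> Output: (3, 176, 40, 40)

Answer: (3, 176, 40, 40)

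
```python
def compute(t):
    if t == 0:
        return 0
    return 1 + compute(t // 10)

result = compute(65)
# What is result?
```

Count of digits of 65: 2

Answer: 2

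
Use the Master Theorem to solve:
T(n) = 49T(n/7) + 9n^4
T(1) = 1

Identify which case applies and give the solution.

a=49, b=7, f(n)=9n^4. log_7(49) = 2. Since c=4 > 2 and the regularity condition holds (49(n/7)^4 = (49/7^4)n^4 with 49/7^4 < 1), Case 3 applies: T(n) = Θ(f(n)) = O(n^4).

Answer: O(n^4) - Case 3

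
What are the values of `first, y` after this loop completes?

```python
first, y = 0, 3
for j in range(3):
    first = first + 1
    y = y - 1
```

first goes 0→3, y goes 3→0
`first, y` takes the values: (0, 3) → (1, 3) → (1, 2) → (2, 2) → (2, 1) → (3, 1) → (3, 0)

Answer: 3, 0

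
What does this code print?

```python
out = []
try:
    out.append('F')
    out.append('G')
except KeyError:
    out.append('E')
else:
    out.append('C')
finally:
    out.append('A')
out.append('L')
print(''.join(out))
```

Execution trace: 'F' (try body) → 'G' (try body, no exception) → 'C' (else) → 'A' (finally) → 'L' (after the try/except). Output: FGCAL

Answer: FGCAL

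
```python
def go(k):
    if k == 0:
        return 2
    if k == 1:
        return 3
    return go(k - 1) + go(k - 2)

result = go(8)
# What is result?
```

Build up from base cases: go(0)=2, go(1)=3, go(2)=5, go(3)=8, go(4)=13, go(5)=21, go(6)=34, ..., go(8)=89

Answer: 89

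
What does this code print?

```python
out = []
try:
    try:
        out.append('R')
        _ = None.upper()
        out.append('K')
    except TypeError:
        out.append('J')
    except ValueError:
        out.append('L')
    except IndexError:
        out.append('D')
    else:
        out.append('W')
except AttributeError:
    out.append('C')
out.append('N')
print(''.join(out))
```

Execution trace: 'R' (try body) → 'C' (outer except AttributeError) → 'N' (after the try/except). Output: RCN

Answer: RCN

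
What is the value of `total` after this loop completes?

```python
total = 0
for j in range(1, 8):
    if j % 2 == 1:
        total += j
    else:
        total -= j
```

Add odd, subtract even
`total` takes the values: 0 → 1 → -1 → 2 → -2 → 3 → -3 → 4

Answer: 4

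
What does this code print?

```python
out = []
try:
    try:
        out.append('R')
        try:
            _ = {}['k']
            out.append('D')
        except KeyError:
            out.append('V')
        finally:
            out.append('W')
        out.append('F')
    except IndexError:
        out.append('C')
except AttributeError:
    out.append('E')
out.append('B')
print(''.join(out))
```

Execution trace: 'R' (try body) → 'V' (inner except KeyError) → 'W' (inner finally) → 'F' (try body, no exception) → 'B' (after the try/except). Output: RVWFB

Answer: RVWFB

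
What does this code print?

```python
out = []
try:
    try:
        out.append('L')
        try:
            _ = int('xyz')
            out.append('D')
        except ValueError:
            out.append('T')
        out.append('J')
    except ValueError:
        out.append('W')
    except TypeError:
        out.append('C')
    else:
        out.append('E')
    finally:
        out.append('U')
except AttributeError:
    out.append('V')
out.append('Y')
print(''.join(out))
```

Execution trace: 'L' (try body) → 'T' (inner except ValueError) → 'J' (try body, no exception) → 'E' (else) → 'U' (finally) → 'Y' (after the try/except). Output: LTJEUY

Answer: LTJEUY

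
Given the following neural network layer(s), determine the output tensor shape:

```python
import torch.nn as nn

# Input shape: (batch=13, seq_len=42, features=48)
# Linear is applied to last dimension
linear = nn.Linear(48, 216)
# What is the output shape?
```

Input: (13, 42, 48) -> Output: (13, 42, 216)

Answer: (13, 42, 216)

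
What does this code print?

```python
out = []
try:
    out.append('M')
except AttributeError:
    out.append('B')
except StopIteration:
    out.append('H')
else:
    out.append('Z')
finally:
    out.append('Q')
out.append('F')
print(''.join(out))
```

Execution trace: 'M' (try body, no exception) → 'Z' (else) → 'Q' (finally) → 'F' (after the try/except). Output: MZQF

Answer: MZQF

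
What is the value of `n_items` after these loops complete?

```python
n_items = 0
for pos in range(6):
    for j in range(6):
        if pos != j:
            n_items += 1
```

6² - 6 (exclude diagonal)
`n_items` takes the values: 0 → 1 → 2 → 3 → 4 → 5 → 6 → 7 → 8 → 9 → 10 → 11 → 12 → 13 → 14 → 15 → 16 → 17 → 18 → 19 → 20 → 21 → 22 → 23 → 24 → 25 → 26 → 27 → 28 → 29 → 30

Answer: 30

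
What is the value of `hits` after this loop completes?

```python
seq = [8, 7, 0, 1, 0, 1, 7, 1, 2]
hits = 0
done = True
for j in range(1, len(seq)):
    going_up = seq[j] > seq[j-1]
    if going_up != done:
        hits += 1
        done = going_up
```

Count direction changes in [8, 7, 0, 1, 0, 1, 7, 1, 2]
`hits` takes the values: 0 → 1 → 2 → 3 → 4 → 5 → 6

Answer: 6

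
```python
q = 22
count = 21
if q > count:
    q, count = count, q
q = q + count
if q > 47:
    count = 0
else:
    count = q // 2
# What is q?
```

Trace:
`q = 22` → q = 22
`count = 21` → count = 21
`if q > count: ...` → q > count is True → q = 21; count = 22
`q = q + count` → q = 43
`if q > 47: ...` → q > 47 is False, take else branch → count = 21
So q = 43

Answer: 43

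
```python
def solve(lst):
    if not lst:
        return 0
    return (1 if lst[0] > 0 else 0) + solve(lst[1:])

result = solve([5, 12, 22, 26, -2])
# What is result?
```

Count of positive elements in [5, 12, 22, 26, -2] = 4

Answer: 4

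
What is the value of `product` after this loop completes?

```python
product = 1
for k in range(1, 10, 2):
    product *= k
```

Product of 1, 3, 5, ... up to 9
`product` takes the values: 1 → 3 → 15 → 105 → 945

Answer: 945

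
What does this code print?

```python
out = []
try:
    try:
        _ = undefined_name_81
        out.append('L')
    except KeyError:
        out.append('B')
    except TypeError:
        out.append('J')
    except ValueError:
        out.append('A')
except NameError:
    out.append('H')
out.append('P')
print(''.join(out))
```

Execution trace: 'H' (outer except NameError) → 'P' (after the try/except). Output: HP

Answer: HP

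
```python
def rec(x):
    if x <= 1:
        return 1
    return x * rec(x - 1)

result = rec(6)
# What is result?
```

rec(6) = 6 * 5 * 4 * 3 * 2 * 1 = 720

Answer: 720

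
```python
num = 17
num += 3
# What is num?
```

Trace:
`num = 17` → num = 17
`num += 3` → num = 20
So num = 20

Answer: 20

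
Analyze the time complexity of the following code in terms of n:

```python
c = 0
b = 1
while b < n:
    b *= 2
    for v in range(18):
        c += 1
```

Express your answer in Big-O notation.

Each loop level contributes: log n × 1. Multiplying the contributions gives O(log n).

Answer: O(log n)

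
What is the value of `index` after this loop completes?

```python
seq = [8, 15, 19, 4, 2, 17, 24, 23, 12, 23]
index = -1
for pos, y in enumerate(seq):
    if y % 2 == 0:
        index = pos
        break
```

First even number index in [8, 15, 19, 4, 2, 17, 24, 23, 12, 23]
`index` takes the values: -1 → 0

Answer: 0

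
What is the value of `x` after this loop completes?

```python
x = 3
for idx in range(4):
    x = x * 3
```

Multiply by 3, 4 times: 3 * 3^4 = 243
`x` takes the values: 3 → 9 → 27 → 81 → 243

Answer: 243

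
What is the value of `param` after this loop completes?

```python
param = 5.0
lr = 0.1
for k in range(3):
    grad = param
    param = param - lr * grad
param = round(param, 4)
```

Gradient descent: w = 5.0 * (1 - 0.1)^3
`param` takes the values: 5.0 → 4.5 → 4.05 → 3.645

Answer: 3.645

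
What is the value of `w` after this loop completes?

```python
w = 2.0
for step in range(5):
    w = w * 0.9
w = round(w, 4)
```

Exponential decay: 2.0 * 0.9^5
`w` takes the values: 2.0 → 1.8 → 1.62 → 1.458 → 1.3122 → 1.18098 → 1.181

Answer: 1.181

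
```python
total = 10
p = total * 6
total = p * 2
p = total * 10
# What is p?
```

Trace:
`total = 10` → total = 10
`p = total * 6` → p = 60
`total = p * 2` → total = 120
`p = total * 10` → p = 1200
So p = 1200

Answer: 1200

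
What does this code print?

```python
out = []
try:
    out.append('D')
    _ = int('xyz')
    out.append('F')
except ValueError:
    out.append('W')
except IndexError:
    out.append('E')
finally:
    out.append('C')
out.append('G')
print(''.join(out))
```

Execution trace: 'D' (try body) → 'W' (except ValueError) → 'C' (finally) → 'G' (after the try/except). Output: DWCG

Answer: DWCG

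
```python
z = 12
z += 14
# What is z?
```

Trace:
`z = 12` → z = 12
`z += 14` → z = 26
So z = 26

Answer: 26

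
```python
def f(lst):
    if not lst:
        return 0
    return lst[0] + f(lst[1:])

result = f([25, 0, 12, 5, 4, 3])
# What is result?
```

25 + 0 + 12 + 5 + 4 + 3 + 0 = 49

Answer: 49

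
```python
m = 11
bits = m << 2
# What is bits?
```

Trace:
`m = 11` → m = 11
`bits = m << 2` → bits = 44
So bits = 44

Answer: 44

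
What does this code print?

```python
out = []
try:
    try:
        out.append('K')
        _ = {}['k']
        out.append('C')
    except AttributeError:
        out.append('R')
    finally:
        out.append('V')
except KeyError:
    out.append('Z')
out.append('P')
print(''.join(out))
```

Execution trace: 'K' (inner try body) → 'V' (inner finally) → 'Z' (outer except KeyError) → 'P' (after the try/except). Output: KVZP

Answer: KVZP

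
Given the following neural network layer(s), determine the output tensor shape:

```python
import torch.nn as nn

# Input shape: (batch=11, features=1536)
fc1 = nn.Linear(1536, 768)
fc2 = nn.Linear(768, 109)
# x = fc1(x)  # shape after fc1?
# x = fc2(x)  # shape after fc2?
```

Input: (11, 1536) -> after fc1: (11, 768) -> Output: (11, 109)

Answer: (11, 109)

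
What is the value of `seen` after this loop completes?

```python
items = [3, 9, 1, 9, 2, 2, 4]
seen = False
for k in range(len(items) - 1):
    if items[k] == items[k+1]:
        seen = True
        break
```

Check consecutive duplicates in [3, 9, 1, 9, 2, 2, 4]
`seen` takes the values: False → True

Answer: True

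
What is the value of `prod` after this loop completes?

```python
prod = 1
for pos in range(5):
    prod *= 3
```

3^5 = 243
`prod` takes the values: 1 → 3 → 9 → 27 → 81 → 243

Answer: 243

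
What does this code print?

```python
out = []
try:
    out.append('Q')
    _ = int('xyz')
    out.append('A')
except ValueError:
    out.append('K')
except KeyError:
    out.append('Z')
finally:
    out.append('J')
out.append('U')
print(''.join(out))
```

Execution trace: 'Q' (try body) → 'K' (except ValueError) → 'J' (finally) → 'U' (after the try/except). Output: QKJU

Answer: QKJU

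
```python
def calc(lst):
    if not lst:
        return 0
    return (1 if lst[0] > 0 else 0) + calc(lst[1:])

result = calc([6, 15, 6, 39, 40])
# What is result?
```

Count of positive elements in [6, 15, 6, 39, 40] = 5

Answer: 5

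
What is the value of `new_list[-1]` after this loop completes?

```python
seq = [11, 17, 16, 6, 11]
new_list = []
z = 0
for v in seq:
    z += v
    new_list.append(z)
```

Cumulative sum ends at 61
`new_list` takes the values: [] → [11] → [11, 28] → [11, 28, 44] → [11, 28, 44, 50] → [11, 28, 44, 50, 61]
So `new_list[-1]` = 61

Answer: 61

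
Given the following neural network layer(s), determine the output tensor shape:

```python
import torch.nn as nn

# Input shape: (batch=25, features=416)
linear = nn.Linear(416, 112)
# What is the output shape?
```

Input: (25, 416) -> Output: (25, 112)

Answer: (25, 112)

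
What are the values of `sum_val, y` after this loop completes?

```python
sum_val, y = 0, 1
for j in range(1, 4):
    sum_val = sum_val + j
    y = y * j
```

Sum and factorial of 1 to 3
`sum_val, y` takes the values: (0, 1) → (1, 1) → (3, 1) → (3, 2) → (6, 2) → (6, 6)

Answer: 6, 6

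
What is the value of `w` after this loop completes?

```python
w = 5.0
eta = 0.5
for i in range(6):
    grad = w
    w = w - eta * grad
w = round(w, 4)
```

Gradient descent: w = 5.0 * (1 - 0.5)^6
`w` takes the values: 5.0 → 2.5 → 1.25 → 0.625 → 0.3125 → 0.15625 → 0.078125 → 0.0781

Answer: 0.0781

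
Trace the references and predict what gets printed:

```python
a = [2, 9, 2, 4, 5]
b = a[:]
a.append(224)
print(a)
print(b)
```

Key concept: slice [:] creates copy.
Step by step:
`a = [2, 9, 2, 4, 5]` → a = [2, 9, 2, 4, 5]
`b = a[:]` → b = [2, 9, 2, 4, 5]
`a.append(224)` → a = [2, 9, 2, 4, 5, 224]
`print(a)` → prints [2, 9, 2, 4, 5, 224]
`print(b)` → prints [2, 9, 2, 4, 5]

Answer:
[2, 9, 2, 4, 5, 224]
[2, 9, 2, 4, 5]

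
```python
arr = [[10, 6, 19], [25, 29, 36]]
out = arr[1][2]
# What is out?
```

Trace:
`arr = [[10, 6, 19], [25, 29, 36]]` → arr = [[10, 6, 19], [25, 29, 36]]
`out = arr[1][2]` → out = 36
So out = 36

Answer: 36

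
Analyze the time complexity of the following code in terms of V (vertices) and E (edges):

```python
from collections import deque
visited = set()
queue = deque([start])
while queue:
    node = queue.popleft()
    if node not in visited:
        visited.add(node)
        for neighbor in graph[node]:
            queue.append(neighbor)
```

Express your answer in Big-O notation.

This is Breadth-first search on a graph. Time complexity: O(V + E).

Answer: O(V + E)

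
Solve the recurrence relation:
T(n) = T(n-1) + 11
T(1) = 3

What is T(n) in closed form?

Unrolling: T(n) = T(1) + 11·(n-1) = 3 + 11(n-1) = 11n - 8.

Answer: T(n) = 11n - 8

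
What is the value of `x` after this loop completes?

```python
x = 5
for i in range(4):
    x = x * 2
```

Multiply by 2, 4 times: 5 * 2^4 = 80
`x` takes the values: 5 → 10 → 20 → 40 → 80

Answer: 80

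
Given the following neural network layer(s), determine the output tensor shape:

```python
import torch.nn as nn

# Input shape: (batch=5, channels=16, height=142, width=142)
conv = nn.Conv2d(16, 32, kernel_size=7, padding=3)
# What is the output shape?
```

Input: (5, 16, 142, 142) -> Output: (5, 32, 142, 142)

Answer: (5, 32, 142, 142)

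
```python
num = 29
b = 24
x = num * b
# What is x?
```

Trace:
`num = 29` → num = 29
`b = 24` → b = 24
`x = num * b` → x = 696
So x = 696

Answer: 696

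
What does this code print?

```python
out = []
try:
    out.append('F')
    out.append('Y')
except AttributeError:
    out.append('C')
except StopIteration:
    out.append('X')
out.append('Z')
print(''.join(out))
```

Execution trace: 'F' (try body) → 'Y' (try body, no exception) → 'Z' (after the try/except). Output: FYZ

Answer: FYZ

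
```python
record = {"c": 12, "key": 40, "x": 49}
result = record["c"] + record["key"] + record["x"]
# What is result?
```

Trace:
`record = {"c": 12, "key": 40, "x": 49}` → record = {'c': 12, 'key': 40, 'x': 49}
`result = record["c"] + record["key"] + record["x"]` → result = 101
So result = 101

Answer: 101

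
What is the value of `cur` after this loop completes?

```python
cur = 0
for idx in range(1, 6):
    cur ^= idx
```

XOR of 1 to 5
`cur` takes the values: 0 → 1 → 3 → 0 → 4 → 1

Answer: 1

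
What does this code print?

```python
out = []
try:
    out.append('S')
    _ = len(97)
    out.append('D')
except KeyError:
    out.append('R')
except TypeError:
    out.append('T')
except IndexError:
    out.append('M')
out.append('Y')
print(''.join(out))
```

Execution trace: 'S' (try body) → 'T' (except TypeError) → 'Y' (after the try/except). Output: STY

Answer: STY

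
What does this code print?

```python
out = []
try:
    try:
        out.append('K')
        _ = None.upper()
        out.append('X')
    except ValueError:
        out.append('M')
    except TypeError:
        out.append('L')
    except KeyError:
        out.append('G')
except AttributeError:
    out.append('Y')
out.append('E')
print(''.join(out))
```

Execution trace: 'K' (try body) → 'Y' (outer except AttributeError) → 'E' (after the try/except). Output: KYE

Answer: KYE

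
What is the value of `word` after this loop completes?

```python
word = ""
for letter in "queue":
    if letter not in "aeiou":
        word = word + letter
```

Remove vowels from 'queue'
`word` takes the values: "" → "q"

Answer: "q"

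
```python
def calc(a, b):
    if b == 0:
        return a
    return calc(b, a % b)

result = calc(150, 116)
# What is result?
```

calc(150, 116) -> calc(116, 34) -> calc(34, 14) -> calc(14, 6) -> calc(6, 2) -> calc(2, 0) -> 2

Answer: 2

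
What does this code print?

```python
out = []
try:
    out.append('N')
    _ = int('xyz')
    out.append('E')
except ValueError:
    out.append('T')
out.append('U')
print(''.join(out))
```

Execution trace: 'N' (try body) → 'T' (except ValueError) → 'U' (after the try/except). Output: NTU

Answer: NTU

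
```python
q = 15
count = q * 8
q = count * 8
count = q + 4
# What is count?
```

Trace:
`q = 15` → q = 15
`count = q * 8` → count = 120
`q = count * 8` → q = 960
`count = q + 4` → count = 964
So count = 964

Answer: 964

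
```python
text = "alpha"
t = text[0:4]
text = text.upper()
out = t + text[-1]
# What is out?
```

Trace:
`text = "alpha"` → text = 'alpha'
`t = text[0:4]` → t = 'alph'
`text = text.upper()` → text = 'ALPHA'
`out = t + text[-1]` → out = 'alphA'
So out = 'alphA'

Answer: 'alphA'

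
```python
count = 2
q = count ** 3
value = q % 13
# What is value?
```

Trace:
`count = 2` → count = 2
`q = count ** 3` → q = 8
`value = q % 13` → value = 8
So value = 8

Answer: 8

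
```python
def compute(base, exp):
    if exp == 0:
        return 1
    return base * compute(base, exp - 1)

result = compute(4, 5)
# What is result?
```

compute(4, 5) = 4 * 4 * 4 * 4 * 4 = 1024

Answer: 1024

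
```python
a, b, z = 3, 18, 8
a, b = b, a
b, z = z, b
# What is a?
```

Trace:
`a, b, z = 3, 18, 8` → a = 3; b = 18; z = 8
`a, b = b, a` → a = 18; b = 3
`b, z = z, b` → b = 8; z = 3
So a = 18

Answer: 18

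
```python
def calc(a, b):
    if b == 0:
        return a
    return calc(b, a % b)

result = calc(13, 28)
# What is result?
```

calc(13, 28) -> calc(28, 13) -> calc(13, 2) -> calc(2, 1) -> calc(1, 0) -> 1

Answer: 1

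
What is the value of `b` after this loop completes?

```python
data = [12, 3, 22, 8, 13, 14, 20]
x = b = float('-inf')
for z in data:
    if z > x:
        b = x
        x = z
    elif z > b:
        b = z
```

Second largest (with repeats) in [12, 3, 22, 8, 13, 14, 20]
`b` takes the values: -inf → 3 → 12 → 13 → 14 → 20

Answer: 20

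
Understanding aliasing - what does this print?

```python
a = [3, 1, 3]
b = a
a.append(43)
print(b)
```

Key concept: basic list aliasing.
Step by step:
`a = [3, 1, 3]` → a = [3, 1, 3]
`b = a` → b = [3, 1, 3] (same object as a)
`a.append(43)` → a = [3, 1, 3, 43] (same object as b); b = [3, 1, 3, 43] (same object as a)
`print(b)` → prints [3, 1, 3, 43]

Answer: [3, 1, 3, 43]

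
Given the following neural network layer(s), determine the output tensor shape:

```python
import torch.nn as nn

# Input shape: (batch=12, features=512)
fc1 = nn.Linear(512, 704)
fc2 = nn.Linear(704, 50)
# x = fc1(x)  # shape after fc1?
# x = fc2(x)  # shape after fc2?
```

Input: (12, 512) -> after fc1: (12, 704) -> Output: (12, 50)

Answer: (12, 50)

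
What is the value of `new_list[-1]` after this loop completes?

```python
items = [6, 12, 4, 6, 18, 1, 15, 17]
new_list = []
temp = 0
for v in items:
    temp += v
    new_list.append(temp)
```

Cumulative sum ends at 79
`new_list` takes the values: [] → [6] → [6, 18] → [6, 18, 22] → [6, 18, 22, 28] → [6, 18, 22, 28, 46] → [6, 18, 22, 28, 46, 47] → [6, 18, 22, 28, 46, 47, 62] → [6, 18, 22, 28, 46, 47, 62, 79]
So `new_list[-1]` = 79

Answer: 79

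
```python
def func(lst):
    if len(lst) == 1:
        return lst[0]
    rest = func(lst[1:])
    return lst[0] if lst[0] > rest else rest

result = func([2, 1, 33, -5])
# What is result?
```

Recursive max over [2, 1, 33, -5] = 33

Answer: 33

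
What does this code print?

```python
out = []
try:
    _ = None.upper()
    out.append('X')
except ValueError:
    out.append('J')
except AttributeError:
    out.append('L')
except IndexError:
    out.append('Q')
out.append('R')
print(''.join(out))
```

Execution trace: 'L' (except AttributeError) → 'R' (after the try/except). Output: LR

Answer: LR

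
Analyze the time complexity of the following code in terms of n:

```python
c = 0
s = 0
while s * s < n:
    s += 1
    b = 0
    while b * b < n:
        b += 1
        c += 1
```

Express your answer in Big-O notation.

Each loop level contributes: √n × √n. Multiplying the contributions gives O(n).

Answer: O(n)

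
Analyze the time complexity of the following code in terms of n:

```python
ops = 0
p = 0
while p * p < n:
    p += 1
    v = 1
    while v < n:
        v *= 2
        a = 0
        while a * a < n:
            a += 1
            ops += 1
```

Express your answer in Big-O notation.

Each loop level contributes: √n × log n × √n. Multiplying the contributions gives O(n log n).

Answer: O(n log n)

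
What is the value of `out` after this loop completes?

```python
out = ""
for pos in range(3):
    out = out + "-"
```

Repeat '-' 3 times
`out` takes the values: "" → "-" → "--" → "---"

Answer: "---"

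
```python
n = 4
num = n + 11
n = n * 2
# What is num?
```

Trace:
`n = 4` → n = 4
`num = n + 11` → num = 15
`n = n * 2` → n = 8
So num = 15

Answer: 15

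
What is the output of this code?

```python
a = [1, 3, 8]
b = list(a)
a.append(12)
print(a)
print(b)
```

Key concept: list() constructor creates copy.
Step by step:
`a = [1, 3, 8]` → a = [1, 3, 8]
`b = list(a)` → b = [1, 3, 8]
`a.append(12)` → a = [1, 3, 8, 12]
`print(a)` → prints [1, 3, 8, 12]
`print(b)` → prints [1, 3, 8]

Answer:
[1, 3, 8, 12]
[1, 3, 8]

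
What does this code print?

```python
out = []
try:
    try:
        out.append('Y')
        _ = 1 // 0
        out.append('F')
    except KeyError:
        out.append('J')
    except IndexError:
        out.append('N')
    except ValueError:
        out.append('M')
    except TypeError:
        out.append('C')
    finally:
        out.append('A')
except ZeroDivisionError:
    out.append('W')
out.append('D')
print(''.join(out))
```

Execution trace: 'Y' (try body) → 'A' (finally) → 'W' (outer except ZeroDivisionError) → 'D' (after the try/except). Output: YAWD

Answer: YAWD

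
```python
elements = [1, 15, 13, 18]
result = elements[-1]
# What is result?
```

Trace:
`elements = [1, 15, 13, 18]` → elements = [1, 15, 13, 18]
`result = elements[-1]` → result = 18
So result = 18

Answer: 18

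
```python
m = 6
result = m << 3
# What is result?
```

Trace:
`m = 6` → m = 6
`result = m << 3` → result = 48
So result = 48

Answer: 48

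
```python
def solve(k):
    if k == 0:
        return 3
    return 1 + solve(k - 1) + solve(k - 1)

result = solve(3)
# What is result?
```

solve(k) = 1 + 2·solve(k-1), solve(0)=3. Closed form: (3+1)·2^3 - 1 = 31.

Answer: 31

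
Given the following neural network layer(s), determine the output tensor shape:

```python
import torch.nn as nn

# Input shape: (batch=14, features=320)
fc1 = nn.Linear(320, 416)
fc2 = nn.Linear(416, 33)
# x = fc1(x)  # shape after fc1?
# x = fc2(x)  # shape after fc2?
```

Input: (14, 320) -> after fc1: (14, 416) -> Output: (14, 33)

Answer: (14, 33)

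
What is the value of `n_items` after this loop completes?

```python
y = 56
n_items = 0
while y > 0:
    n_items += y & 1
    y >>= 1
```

Count set bits in 56 (binary: 0b111000)
`n_items` takes the values: 0 → 1 → 2 → 3

Answer: 3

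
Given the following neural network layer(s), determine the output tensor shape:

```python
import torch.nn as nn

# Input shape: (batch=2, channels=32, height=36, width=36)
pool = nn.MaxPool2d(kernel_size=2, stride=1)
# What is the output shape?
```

Input: (2, 32, 36, 36) -> Output: (2, 32, 35, 35)

Answer: (2, 32, 35, 35)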